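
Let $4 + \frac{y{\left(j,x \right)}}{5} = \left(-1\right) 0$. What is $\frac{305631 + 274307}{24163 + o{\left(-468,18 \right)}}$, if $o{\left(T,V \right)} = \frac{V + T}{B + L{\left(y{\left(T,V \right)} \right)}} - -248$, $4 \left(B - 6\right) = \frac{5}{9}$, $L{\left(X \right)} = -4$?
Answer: $\frac{44655226}{1863447} \approx 23.964$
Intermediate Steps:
$y{\left(j,x \right)} = -20$ ($y{\left(j,x \right)} = -20 + 5 \left(\left(-1\right) 0\right) = -20 + 5 \cdot 0 = -20 + 0 = -20$)
$B = \frac{221}{36}$ ($B = 6 + \frac{5 \cdot \frac{1}{9}}{4} = 6 + \frac{1}{4} \cdot \frac{5}{9} = 6 + \frac{5}{36} = \frac{221}{36} \approx 6.1389$)
$o{\left(T,V \right)} = 248 + \frac{36 T}{77} + \frac{36 V}{77}$ ($o{\left(T,V \right)} = \frac{V + T}{\frac{221}{36} - 4} - -248 = \frac{T + V}{\frac{77}{36}} + 248 = \left(T + V\right) \frac{36}{77} + 248 = \left(\frac{36 T}{77} + \frac{36 V}{77}\right) + 248 = 248 + \frac{36 T}{77} + \frac{36 V}{77}$)
$\frac{305631 + 274307}{24163 + o{\left(-468,18 \right)}} = \frac{305631 + 274307}{24163 + \left(248 + \frac{36}{77} \left(-468\right) + \frac{36}{77} \cdot 18\right)} = \frac{579938}{24163 + \left(248 - \frac{16848}{77} + \frac{648}{77}\right)} = \frac{579938}{24163 + \frac{2896}{77}} = \frac{579938}{\frac{1863447}{77}} = 579938 \cdot \frac{77}{1863447} = \frac{44655226}{1863447}$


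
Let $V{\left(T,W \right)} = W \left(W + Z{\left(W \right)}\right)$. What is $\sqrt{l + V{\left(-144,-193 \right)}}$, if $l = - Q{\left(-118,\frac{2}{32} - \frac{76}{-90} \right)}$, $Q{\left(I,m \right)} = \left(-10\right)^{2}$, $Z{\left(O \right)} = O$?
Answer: $\sqrt{74398} \approx 272.76$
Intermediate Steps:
$Q{\left(I,m \right)} = 100$
$V{\left(T,W \right)} = 2 W^{2}$ ($V{\left(T,W \right)} = W \left(W + W\right) = W 2 W = 2 W^{2}$)
$l = -100$ ($l = \left(-1\right) 100 = -100$)
$\sqrt{l + V{\left(-144,-193 \right)}} = \sqrt{-100 + 2 \left(-193\right)^{2}} = \sqrt{-100 + 2 \cdot 37249} = \sqrt{-100 + 74498} = \sqrt{74398}$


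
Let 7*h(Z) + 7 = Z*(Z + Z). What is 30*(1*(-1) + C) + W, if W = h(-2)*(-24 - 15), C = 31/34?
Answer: -978/119 ≈ -8.2185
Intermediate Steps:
h(Z) = -1 + 2*Z**2/7 (h(Z) = -1 + (Z*(Z + Z))/7 = -1 + (Z*(2*Z))/7 = -1 + (2*Z**2)/7 = -1 + 2*Z**2/7)
C = 31/34 (C = 31*(1/34) = 31/34 ≈ 0.91177)
W = -39/7 (W = (-1 + (2/7)*(-2)**2)*(-24 - 15) = (-1 + (2/7)*4)*(-39) = (-1 + 8/7)*(-39) = (1/7)*(-39) = -39/7 ≈ -5.5714)
30*(1*(-1) + C) + W = 30*(1*(-1) + 31/34) - 39/7 = 30*(-1 + 31/34) - 39/7 = 30*(-3/34) - 39/7 = -45/17 - 39/7 = -978/119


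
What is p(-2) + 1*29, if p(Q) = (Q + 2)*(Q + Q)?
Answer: 29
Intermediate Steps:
p(Q) = 2*Q*(2 + Q) (p(Q) = (2 + Q)*(2*Q) = 2*Q*(2 + Q))
p(-2) + 1*29 = 2*(-2)*(2 - 2) + 1*29 = 2*(-2)*0 + 29 = 0 + 29 = 29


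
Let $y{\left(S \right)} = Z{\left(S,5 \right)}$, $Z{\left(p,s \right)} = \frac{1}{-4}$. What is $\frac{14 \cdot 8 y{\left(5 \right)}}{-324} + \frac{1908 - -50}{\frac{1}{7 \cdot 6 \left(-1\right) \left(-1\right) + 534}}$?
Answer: $\frac{91352455}{81} \approx 1.1278 \cdot 10^{6}$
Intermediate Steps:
$Z{\left(p,s \right)} = - \frac{1}{4}$
$y{\left(S \right)} = - \frac{1}{4}$
$\frac{14 \cdot 8 y{\left(5 \right)}}{-324} + \frac{1908 - -50}{\frac{1}{7 \cdot 6 \left(-1\right) \left(-1\right) + 534}} = \frac{14 \cdot 8 \left(- \frac{1}{4}\right)}{-324} + \frac{1908 - -50}{\frac{1}{7 \cdot 6 \left(-1\right) \left(-1\right) + 534}} = 112 \left(- \frac{1}{4}\right) \left(- \frac{1}{324}\right) + \frac{1908 + 50}{\frac{1}{7 \left(-6\right) \left(-1\right) + 534}} = \left(-28\right) \left(- \frac{1}{324}\right) + \frac{1958}{\frac{1}{\left(-42\right) \left(-1\right) + 534}} = \frac{7}{81} + \frac{1958}{\frac{1}{42 + 534}} = \frac{7}{81} + \frac{1958}{\frac{1}{576}} = \frac{7}{81} + 1958 \frac{1}{\frac{1}{576}} = \frac{7}{81} + 1958 \cdot 576 = \frac{7}{81} + 1127808 = \frac{91352455}{81}$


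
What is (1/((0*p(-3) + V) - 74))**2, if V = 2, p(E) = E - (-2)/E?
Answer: 1/5184 ≈ 0.00019290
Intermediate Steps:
p(E) = E + 2/E
(1/((0*p(-3) + V) - 74))**2 = (1/((0*(-3 + 2/(-3)) + 2) - 74))**2 = (1/((0*(-3 + 2*(-1/3)) + 2) - 74))**2 = (1/((0*(-3 - 2/3) + 2) - 74))**2 = (1/((0*(-11/3) + 2) - 74))**2 = (1/((0 + 2) - 74))**2 = (1/(2 - 74))**2 = (1/(-72))**2 = (-1/72)**2 = 1/5184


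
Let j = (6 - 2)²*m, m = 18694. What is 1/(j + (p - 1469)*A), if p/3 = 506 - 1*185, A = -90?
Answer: 1/344644 ≈ 2.9015e-6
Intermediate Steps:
p = 963 (p = 3*(506 - 1*185) = 3*(506 - 185) = 3*321 = 963)
j = 299104 (j = (6 - 2)²*18694 = 4²*18694 = 16*18694 = 299104)
1/(j + (p - 1469)*A) = 1/(299104 + (963 - 1469)*(-90)) = 1/(299104 - 506*(-90)) = 1/(299104 + 45540) = 1/344644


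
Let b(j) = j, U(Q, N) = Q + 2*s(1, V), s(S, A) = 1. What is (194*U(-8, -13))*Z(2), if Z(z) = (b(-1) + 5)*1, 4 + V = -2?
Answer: -4656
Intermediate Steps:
V = -6 (V = -4 - 2 = -6)
U(Q, N) = 2 + Q (U(Q, N) = Q + 2*1 = Q + 2 = 2 + Q)
Z(z) = 4 (Z(z) = (-1 + 5)*1 = 4*1 = 4)
(194*U(-8, -13))*Z(2) = (194*(2 - 8))*4 = (194*(-6))*4 = -1164*4 = -4656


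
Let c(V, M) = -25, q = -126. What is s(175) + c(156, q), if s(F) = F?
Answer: 150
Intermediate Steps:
s(175) + c(156, q) = 175 - 25 = 150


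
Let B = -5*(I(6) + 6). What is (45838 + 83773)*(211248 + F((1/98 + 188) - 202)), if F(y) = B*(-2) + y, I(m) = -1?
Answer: 2683703720963/98 ≈ 2.7385e+10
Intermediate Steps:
B = -25 (B = -5*(-1 + 6) = -5*5 = -25)
F(y) = 50 + y (F(y) = -25*(-2) + y = 50 + y)
(45838 + 83773)*(211248 + F((1/98 + 188) - 202)) = (45838 + 83773)*(211248 + (50 + ((1/98 + 188) - 202))) = 129611*(211248 + (50 + ((1/98 + 188) - 202))) = 129611*(211248 + (50 + (18425/98 - 202))) = 129611*(211248 + (50 - 1371/98)) = 129611*(211248 + 3529/98) = 129611*(20705833/98) = 2683703720963/98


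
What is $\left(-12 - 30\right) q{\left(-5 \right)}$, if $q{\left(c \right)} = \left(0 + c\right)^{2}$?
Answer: $-1050$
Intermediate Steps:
$q{\left(c \right)} = c^{2}$
$\left(-12 - 30\right) q{\left(-5 \right)} = \left(-12 - 30\right) \left(-5\right)^{2} = \left(-12 - 30\right) 25 = \left(-42\right) 25 = -1050$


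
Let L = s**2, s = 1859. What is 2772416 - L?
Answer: -683465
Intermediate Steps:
L = 3455881 (L = 1859**2 = 3455881)
2772416 - L = 2772416 - 1*3455881 = 2772416 - 3455881 = -683465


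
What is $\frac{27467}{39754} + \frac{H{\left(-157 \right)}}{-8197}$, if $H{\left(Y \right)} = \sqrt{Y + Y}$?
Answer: $\frac{2497}{3614} - \frac{i \sqrt{314}}{8197} \approx 0.69092 - 0.0021618 i$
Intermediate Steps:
$H{\left(Y \right)} = \sqrt{2} \sqrt{Y}$ ($H{\left(Y \right)} = \sqrt{2 Y} = \sqrt{2} \sqrt{Y}$)
$\frac{27467}{39754} + \frac{H{\left(-157 \right)}}{-8197} = \frac{27467}{39754} + \frac{\sqrt{2} \sqrt{-157}}{-8197} = 27467 \cdot \frac{1}{39754} + \sqrt{2} i \sqrt{157} \left(- \frac{1}{8197}\right) = \frac{2497}{3614} + i \sqrt{314} \left(- \frac{1}{8197}\right) = \frac{2497}{3614} - \frac{i \sqrt{314}}{8197}$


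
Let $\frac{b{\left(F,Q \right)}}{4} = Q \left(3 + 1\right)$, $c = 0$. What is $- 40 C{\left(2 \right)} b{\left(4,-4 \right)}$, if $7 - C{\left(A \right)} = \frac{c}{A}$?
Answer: $17920$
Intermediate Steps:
$b{\left(F,Q \right)} = 16 Q$ ($b{\left(F,Q \right)} = 4 Q \left(3 + 1\right) = 4 Q 4 = 4 \cdot 4 Q = 16 Q$)
$C{\left(A \right)} = 7$ ($C{\left(A \right)} = 7 - \frac{0}{A} = 7 - 0 = 7 + 0 = 7$)
$- 40 C{\left(2 \right)} b{\left(4,-4 \right)} = \left(-40\right) 7 \cdot 16 \left(-4\right) = \left(-280\right) \left(-64\right) = 17920$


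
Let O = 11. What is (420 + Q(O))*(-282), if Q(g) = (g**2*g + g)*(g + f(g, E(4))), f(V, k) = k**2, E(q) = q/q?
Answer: -4659768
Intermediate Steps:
E(q) = 1
Q(g) = (1 + g)*(g + g**3) (Q(g) = (g**2*g + g)*(g + 1**2) = (g**3 + g)*(g + 1) = (g + g**3)*(1 + g) = (1 + g)*(g + g**3))
(420 + Q(O))*(-282) = (420 + 11*(1 + 11 + 11**2 + 11**3))*(-282) = (420 + 11*(1 + 11 + 121 + 1331))*(-282) = (420 + 11*1464)*(-282) = (420 + 16104)*(-282) = 16524*(-282) = -4659768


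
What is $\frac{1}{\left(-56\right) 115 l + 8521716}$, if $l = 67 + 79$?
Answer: $\frac{1}{7581476} \approx 1.319 \cdot 10^{-7}$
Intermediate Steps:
$l = 146$
$\frac{1}{\left(-56\right) 115 l + 8521716} = \frac{1}{\left(-56\right) 115 \cdot 146 + 8521716} = \frac{1}{\left(-6440\right) 146 + 8521716} = \frac{1}{-940240 + 8521716} = \frac{1}{7581476}$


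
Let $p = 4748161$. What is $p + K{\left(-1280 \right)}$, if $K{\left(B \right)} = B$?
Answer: $4746881$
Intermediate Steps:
$p + K{\left(-1280 \right)} = 4748161 - 1280 = 4746881$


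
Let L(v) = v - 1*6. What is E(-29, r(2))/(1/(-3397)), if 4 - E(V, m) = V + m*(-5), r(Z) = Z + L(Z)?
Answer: -78131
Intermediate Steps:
L(v) = -6 + v (L(v) = v - 6 = -6 + v)
r(Z) = -6 + 2*Z (r(Z) = Z + (-6 + Z) = -6 + 2*Z)
E(V, m) = 4 - V + 5*m (E(V, m) = 4 - (V + m*(-5)) = 4 - (V - 5*m) = 4 + (-V + 5*m) = 4 - V + 5*m)
E(-29, r(2))/(1/(-3397)) = (4 - 1*(-29) + 5*(-6 + 2*2))/(1/(-3397)) = (4 + 29 + 5*(-6 + 4))/(-1/3397) = (4 + 29 + 5*(-2))*(-3397) = (4 + 29 - 10)*(-3397) = 23*(-3397) = -78131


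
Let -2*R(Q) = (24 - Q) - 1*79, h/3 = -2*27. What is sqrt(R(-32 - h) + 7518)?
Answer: sqrt(30442)/2 ≈ 87.238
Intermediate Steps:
h = -162 (h = 3*(-2*27) = 3*(-54) = -162)
R(Q) = 55/2 + Q/2 (R(Q) = -((24 - Q) - 1*79)/2 = -((24 - Q) - 79)/2 = -(-55 - Q)/2 = 55/2 + Q/2)
sqrt(R(-32 - h) + 7518) = sqrt((55/2 + (-32 - 1*(-162))/2) + 7518) = sqrt((55/2 + (-32 + 162)/2) + 7518) = sqrt((55/2 + (1/2)*130) + 7518) = sqrt((55/2 + 65) + 7518) = sqrt(185/2 + 7518) = sqrt(15221/2) = sqrt(30442)/2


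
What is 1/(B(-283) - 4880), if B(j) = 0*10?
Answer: -1/4880 ≈ -0.00020492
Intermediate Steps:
B(j) = 0
1/(B(-283) - 4880) = 1/(0 - 4880) = 1/(-4880) = -1/4880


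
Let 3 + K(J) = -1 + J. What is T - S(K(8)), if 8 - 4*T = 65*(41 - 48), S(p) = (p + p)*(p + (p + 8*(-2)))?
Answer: 719/4 ≈ 179.75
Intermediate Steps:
K(J) = -4 + J (K(J) = -3 + (-1 + J) = -4 + J)
S(p) = 2*p*(-16 + 2*p) (S(p) = (2*p)*(p + (p - 16)) = (2*p)*(p + (-16 + p)) = (2*p)*(-16 + 2*p) = 2*p*(-16 + 2*p))
T = 463/4 (T = 2 - 65*(41 - 48)/4 = 2 - 65*(-7)/4 = 2 - 1/4*(-455) = 2 + 455/4 = 463/4 ≈ 115.75)
T - S(K(8)) = 463/4 - 4*(-4 + 8)*(-8 + (-4 + 8)) = 463/4 - 4*4*(-8 + 4) = 463/4 - 4*4*(-4) = 463/4 - 1*(-64) = 463/4 + 64 = 719/4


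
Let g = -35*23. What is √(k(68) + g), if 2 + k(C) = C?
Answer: I*√739 ≈ 27.185*I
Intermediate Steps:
k(C) = -2 + C
g = -805
√(k(68) + g) = √((-2 + 68) - 805) = √(66 - 805) = √(-739) = I*√739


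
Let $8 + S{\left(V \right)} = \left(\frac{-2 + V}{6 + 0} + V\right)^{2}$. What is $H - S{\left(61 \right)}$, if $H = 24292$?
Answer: $\frac{694175}{36} \approx 19283.0$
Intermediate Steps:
$S{\left(V \right)} = -8 + \left(- \frac{1}{3} + \frac{7 V}{6}\right)^{2}$ ($S{\left(V \right)} = -8 + \left(\frac{-2 + V}{6 + 0} + V\right)^{2} = -8 + \left(\frac{-2 + V}{6} + V\right)^{2} = -8 + \left(\left(-2 + V\right) \frac{1}{6} + V\right)^{2} = -8 + \left(\left(- \frac{1}{3} + \frac{V}{6}\right) + V\right)^{2} = -8 + \left(- \frac{1}{3} + \frac{7 V}{6}\right)^{2}$)
$H - S{\left(61 \right)} = 24292 - \left(-8 + \frac{\left(-2 + 7 \cdot 61\right)^{2}}{36}\right) = 24292 - \left(-8 + \frac{\left(-2 + 427\right)^{2}}{36}\right) = 24292 - \left(-8 + \frac{425^{2}}{36}\right) = 24292 - \left(-8 + \frac{1}{36} \cdot 180625\right) = 24292 - \left(-8 + \frac{180625}{36}\right) = 24292 - \frac{180337}{36} = \frac{694175}{36}$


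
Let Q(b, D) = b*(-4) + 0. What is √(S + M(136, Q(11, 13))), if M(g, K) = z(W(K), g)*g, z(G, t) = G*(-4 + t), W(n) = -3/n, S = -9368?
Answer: 4*I*√509 ≈ 90.244*I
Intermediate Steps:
Q(b, D) = -4*b (Q(b, D) = -4*b + 0 = -4*b)
M(g, K) = -3*g*(-4 + g)/K (M(g, K) = ((-3/K)*(-4 + g))*g = (-3*(-4 + g)/K)*g = -3*g*(-4 + g)/K)
√(S + M(136, Q(11, 13))) = √(-9368 + 3*136*(4 - 1*136)/(-4*11)) = √(-9368 + 3*136*(4 - 136)/(-44)) = √(-9368 + 3*136*(-1/44)*(-132)) = √(-9368 + 1224) = √(-8144) = 4*I*√509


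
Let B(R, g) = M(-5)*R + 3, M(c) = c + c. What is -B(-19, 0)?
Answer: -193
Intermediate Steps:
M(c) = 2*c
B(R, g) = 3 - 10*R (B(R, g) = (2*(-5))*R + 3 = -10*R + 3 = 3 - 10*R)
-B(-19, 0) = -(3 - 10*(-19)) = -(3 + 190) = -1*193 = -193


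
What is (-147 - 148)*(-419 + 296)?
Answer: 36285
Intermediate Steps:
(-147 - 148)*(-419 + 296) = -295*(-123) = 36285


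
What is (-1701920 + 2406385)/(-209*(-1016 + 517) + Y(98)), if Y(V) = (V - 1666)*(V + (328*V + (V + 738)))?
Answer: -704465/51762013 ≈ -0.013610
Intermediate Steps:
Y(V) = (-1666 + V)*(738 + 330*V) (Y(V) = (-1666 + V)*(V + (328*V + (738 + V))) = (-1666 + V)*(V + (738 + 329*V)) = (-1666 + V)*(738 + 330*V))
(-1701920 + 2406385)/(-209*(-1016 + 517) + Y(98)) = (-1701920 + 2406385)/(-209*(-1016 + 517) + (-1229508 - 549042*98 + 330*98²)) = 704465/(-209*(-499) + (-1229508 - 53806116 + 330*9604)) = 704465/(104291 + (-1229508 - 53806116 + 3169320)) = 704465/(104291 - 51866304) = 704465/(-51762013) = 704465*(-1/51762013) = -704465/51762013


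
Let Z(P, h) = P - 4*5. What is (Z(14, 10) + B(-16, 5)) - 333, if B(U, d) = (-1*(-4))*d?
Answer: -319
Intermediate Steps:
Z(P, h) = -20 + P (Z(P, h) = P - 20 = -20 + P)
B(U, d) = 4*d
(Z(14, 10) + B(-16, 5)) - 333 = ((-20 + 14) + 4*5) - 333 = (-6 + 20) - 333 = 14 - 333 = -319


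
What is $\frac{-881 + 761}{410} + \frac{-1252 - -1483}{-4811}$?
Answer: $- \frac{67203}{197251} \approx -0.3407$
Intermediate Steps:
$\frac{-881 + 761}{410} + \frac{-1252 - -1483}{-4811} = \left(-120\right) \frac{1}{410} + \left(-1252 + 1483\right) \left(- \frac{1}{4811}\right) = - \frac{12}{41} + 231 \left(- \frac{1}{4811}\right) = - \frac{12}{41} - \frac{231}{4811} = - \frac{67203}{197251}$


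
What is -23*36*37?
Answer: -30636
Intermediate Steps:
-23*36*37 = -828*37 = -30636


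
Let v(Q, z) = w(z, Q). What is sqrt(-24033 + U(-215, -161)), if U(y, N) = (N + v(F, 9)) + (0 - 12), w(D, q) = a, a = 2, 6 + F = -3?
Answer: 2*I*sqrt(6051) ≈ 155.58*I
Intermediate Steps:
F = -9 (F = -6 - 3 = -9)
w(D, q) = 2
v(Q, z) = 2
U(y, N) = -10 + N (U(y, N) = (N + 2) + (0 - 12) = (2 + N) + (0 - 4*3) = (2 + N) + (0 - 12) = (2 + N) - 12 = -10 + N)
sqrt(-24033 + U(-215, -161)) = sqrt(-24033 + (-10 - 161)) = sqrt(-24033 - 171) = sqrt(-24204) = 2*I*sqrt(6051)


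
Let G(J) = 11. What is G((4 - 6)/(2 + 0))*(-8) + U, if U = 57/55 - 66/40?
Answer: -3899/44 ≈ -88.614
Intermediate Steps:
U = -27/44 (U = 57*(1/55) - 66*1/40 = 57/55 - 33/20 = -27/44 ≈ -0.61364)
G((4 - 6)/(2 + 0))*(-8) + U = 11*(-8) - 27/44 = -88 - 27/44 = -3899/44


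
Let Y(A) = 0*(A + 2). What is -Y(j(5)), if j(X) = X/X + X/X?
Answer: 0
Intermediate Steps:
j(X) = 2 (j(X) = 1 + 1 = 2)
Y(A) = 0 (Y(A) = 0*(2 + A) = 0)
-Y(j(5)) = -1*0 = 0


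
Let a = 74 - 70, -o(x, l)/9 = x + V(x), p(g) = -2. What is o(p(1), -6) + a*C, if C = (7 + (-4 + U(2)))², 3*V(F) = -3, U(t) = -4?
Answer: 31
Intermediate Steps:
V(F) = -1 (V(F) = (⅓)*(-3) = -1)
o(x, l) = 9 - 9*x (o(x, l) = -9*(x - 1) = -9*(-1 + x) = 9 - 9*x)
a = 4
C = 1 (C = (7 + (-4 - 4))² = (7 - 8)² = (-1)² = 1)
o(p(1), -6) + a*C = (9 - 9*(-2)) + 4*1 = (9 + 18) + 4 = 27 + 4 = 31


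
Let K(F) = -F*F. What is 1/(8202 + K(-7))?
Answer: 1/8153 ≈ 0.00012265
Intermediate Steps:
K(F) = -F²
1/(8202 + K(-7)) = 1/(8202 - 1*(-7)²) = 1/(8202 - 1*49) = 1/(8202 - 49) = 1/8153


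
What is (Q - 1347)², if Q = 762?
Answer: 342225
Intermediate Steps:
(Q - 1347)² = (762 - 1347)² = (-585)² = 342225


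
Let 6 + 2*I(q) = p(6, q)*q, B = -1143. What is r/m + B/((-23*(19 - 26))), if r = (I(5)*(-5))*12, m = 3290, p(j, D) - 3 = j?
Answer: -56412/7567 ≈ -7.4550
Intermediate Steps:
p(j, D) = 3 + j
I(q) = -3 + 9*q/2 (I(q) = -3 + ((3 + 6)*q)/2 = -3 + (9*q)/2 = -3 + 9*q/2)
r = -1170 (r = ((-3 + (9/2)*5)*(-5))*12 = ((-3 + 45/2)*(-5))*12 = ((39/2)*(-5))*12 = -195/2*12 = -1170)
r/m + B/((-23*(19 - 26))) = -1170/3290 - 1143*(-1/(23*(19 - 26))) = -1170*1/3290 - 1143/((-23*(-7))) = -117/329 - 1143/161 = -56412/7567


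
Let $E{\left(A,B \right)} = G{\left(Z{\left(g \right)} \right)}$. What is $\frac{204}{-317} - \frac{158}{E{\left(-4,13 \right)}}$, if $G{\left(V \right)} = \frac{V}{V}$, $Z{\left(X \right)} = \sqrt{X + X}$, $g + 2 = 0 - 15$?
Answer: $- \frac{50290}{317} \approx -158.64$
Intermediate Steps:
$g = -17$ ($g = -2 + \left(0 - 15\right) = -2 - 15 = -17$)
$Z{\left(X \right)} = \sqrt{2} \sqrt{X}$ ($Z{\left(X \right)} = \sqrt{2 X} = \sqrt{2} \sqrt{X}$)
$G{\left(V \right)} = 1$
$E{\left(A,B \right)} = 1$
$\frac{204}{-317} - \frac{158}{E{\left(-4,13 \right)}} = \frac{204}{-317} - \frac{158}{1} = 204 \left(- \frac{1}{317}\right) - 158 = - \frac{204}{317} - 158 = - \frac{50290}{317}$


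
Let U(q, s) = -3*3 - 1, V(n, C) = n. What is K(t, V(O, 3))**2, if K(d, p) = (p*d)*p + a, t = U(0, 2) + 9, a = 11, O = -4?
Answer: 25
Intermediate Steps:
U(q, s) = -10 (U(q, s) = -9 - 1 = -10)
t = -1 (t = -10 + 9 = -1)
K(d, p) = 11 + d*p**2 (K(d, p) = (p*d)*p + 11 = (d*p)*p + 11 = d*p**2 + 11 = 11 + d*p**2)
K(t, V(O, 3))**2 = (11 - 1*(-4)**2)**2 = (11 - 1*16)**2 = (11 - 16)**2 = (-5)**2 = 25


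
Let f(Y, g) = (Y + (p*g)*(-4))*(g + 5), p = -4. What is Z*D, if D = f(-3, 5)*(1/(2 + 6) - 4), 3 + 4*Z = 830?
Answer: -9870245/16 ≈ -6.1689e+5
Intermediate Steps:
f(Y, g) = (5 + g)*(Y + 16*g) (f(Y, g) = (Y - 4*g*(-4))*(g + 5) = (Y + 16*g)*(5 + g) = (5 + g)*(Y + 16*g))
Z = 827/4 (Z = -3/4 + (1/4)*830 = -3/4 + 415/2 = 827/4 ≈ 206.75)
D = -11935/4 (D = (5*(-3) + 16*5**2 + 80*5 - 3*5)*(1/(2 + 6) - 4) = (-15 + 16*25 + 400 - 15)*(1/8 - 4) = (-15 + 400 + 400 - 15)*(1/8 - 4) = 770*(-31/8) = -11935/4 ≈ -2983.8)
Z*D = (827/4)*(-11935/4) = -9870245/16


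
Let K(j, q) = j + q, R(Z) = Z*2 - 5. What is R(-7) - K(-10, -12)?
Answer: 3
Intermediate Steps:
R(Z) = -5 + 2*Z (R(Z) = 2*Z - 5 = -5 + 2*Z)
R(-7) - K(-10, -12) = (-5 + 2*(-7)) - (-10 - 12) = (-5 - 14) - 1*(-22) = -19 + 22 = 3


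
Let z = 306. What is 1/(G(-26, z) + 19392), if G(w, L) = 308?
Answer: 1/19700 ≈ 5.0761e-5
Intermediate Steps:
1/(G(-26, z) + 19392) = 1/(308 + 19392) = 1/19700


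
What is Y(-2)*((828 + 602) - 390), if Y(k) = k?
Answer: -2080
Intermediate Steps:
Y(-2)*((828 + 602) - 390) = -2*((828 + 602) - 390) = -2*(1430 - 390) = -2*1040 = -2080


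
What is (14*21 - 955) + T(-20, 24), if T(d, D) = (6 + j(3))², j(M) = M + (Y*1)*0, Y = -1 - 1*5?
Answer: -580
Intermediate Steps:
Y = -6 (Y = -1 - 5 = -6)
j(M) = M (j(M) = M - 6*1*0 = M - 6*0 = M + 0 = M)
T(d, D) = 81 (T(d, D) = (6 + 3)² = 9² = 81)
(14*21 - 955) + T(-20, 24) = (14*21 - 955) + 81 = (294 - 955) + 81 = -661 + 81 = -580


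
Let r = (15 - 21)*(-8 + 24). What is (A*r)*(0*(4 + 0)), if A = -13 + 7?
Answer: 0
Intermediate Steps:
r = -96 (r = -6*16 = -96)
A = -6
(A*r)*(0*(4 + 0)) = (-6*(-96))*(0*(4 + 0)) = 576*(0*4) = 576*0 = 0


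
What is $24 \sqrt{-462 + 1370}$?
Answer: $48 \sqrt{227} \approx 723.19$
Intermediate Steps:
$24 \sqrt{-462 + 1370} = 24 \sqrt{908} = 24 \cdot 2 \sqrt{227} = 48 \sqrt{227}$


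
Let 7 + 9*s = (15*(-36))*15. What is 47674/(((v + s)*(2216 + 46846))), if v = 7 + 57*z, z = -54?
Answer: -71511/292295042 ≈ -0.00024465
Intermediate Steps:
s = -8107/9 (s = -7/9 + ((15*(-36))*15)/9 = -7/9 + (-540*15)/9 = -7/9 + (1/9)*(-8100) = -7/9 - 900 = -8107/9 ≈ -900.78)
v = -3071 (v = 7 + 57*(-54) = 7 - 3078 = -3071)
47674/(((v + s)*(2216 + 46846))) = 47674/(((-3071 - 8107/9)*(2216 + 46846))) = 47674/((-35746/9*49062)) = 47674/(-584590084/3) = 47674*(-3/584590084) = -71511/292295042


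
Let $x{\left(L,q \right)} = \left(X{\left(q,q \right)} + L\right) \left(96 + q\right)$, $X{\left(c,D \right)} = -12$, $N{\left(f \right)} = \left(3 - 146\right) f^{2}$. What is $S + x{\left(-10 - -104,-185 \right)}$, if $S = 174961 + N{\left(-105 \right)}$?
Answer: $-1408912$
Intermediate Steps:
$N{\left(f \right)} = - 143 f^{2}$
$S = -1401614$ ($S = 174961 - 143 \left(-105\right)^{2} = 174961 - 1576575 = -1401614$)
$x{\left(L,q \right)} = \left(-12 + L\right) \left(96 + q\right)$
$S + x{\left(-10 - -104,-185 \right)} = -1401614 + \left(-1152 - -2220 + 96 \left(-10 - -104\right) + \left(-10 - -104\right) \left(-185\right)\right) = -1401614 + \left(-1152 + 2220 + 96 \left(-10 + 104\right) + \left(-10 + 104\right) \left(-185\right)\right) = -1401614 + \left(-1152 + 2220 + 96 \cdot 94 + 94 \left(-185\right)\right) = -1401614 + \left(-1152 + 2220 + 9024 - 17390\right) = -1401614 - 7298 = -1408912$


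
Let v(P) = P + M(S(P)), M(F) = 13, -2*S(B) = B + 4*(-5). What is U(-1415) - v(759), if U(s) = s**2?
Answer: 2001453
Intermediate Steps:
S(B) = 10 - B/2 (S(B) = -(B + 4*(-5))/2 = -(B - 20)/2 = -(-20 + B)/2 = 10 - B/2)
v(P) = 13 + P (v(P) = P + 13 = 13 + P)
U(-1415) - v(759) = (-1415)**2 - (13 + 759) = 2002225 - 1*772 = 2002225 - 772 = 2001453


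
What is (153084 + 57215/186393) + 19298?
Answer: 32130855341/186393 ≈ 1.7238e+5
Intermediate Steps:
(153084 + 57215/186393) + 19298 = 28533843227/186393 + 19298 = 32130855341/186393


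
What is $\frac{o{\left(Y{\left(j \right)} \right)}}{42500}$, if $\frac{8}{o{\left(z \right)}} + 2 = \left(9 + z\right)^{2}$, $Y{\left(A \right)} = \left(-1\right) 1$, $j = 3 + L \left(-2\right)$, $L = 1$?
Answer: $\frac{1}{329375} \approx 3.0361 \cdot 10^{-6}$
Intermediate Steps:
$j = 1$ ($j = 3 + 1 \left(-2\right) = 3 - 2 = 1$)
$Y{\left(A \right)} = -1$
$o{\left(z \right)} = \frac{8}{-2 + \left(9 + z\right)^{2}}$
$\frac{o{\left(Y{\left(j \right)} \right)}}{42500} = \frac{8 \frac{1}{-2 + \left(9 - 1\right)^{2}}}{42500} = \frac{8}{-2 + 8^{2}} \cdot \frac{1}{42500} = \frac{8}{-2 + 64} \cdot \frac{1}{42500} = \frac{8}{62} \cdot \frac{1}{42500} = 8 \cdot \frac{1}{62} \cdot \frac{1}{42500} = \frac{4}{31} \cdot \frac{1}{42500} = \frac{1}{329375}$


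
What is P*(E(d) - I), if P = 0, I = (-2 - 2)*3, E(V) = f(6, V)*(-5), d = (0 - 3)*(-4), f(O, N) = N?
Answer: 0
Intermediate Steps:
d = 12 (d = -3*(-4) = 12)
E(V) = -5*V (E(V) = V*(-5) = -5*V)
I = -12 (I = -4*3 = -12)
P*(E(d) - I) = 0*(-5*12 - 1*(-12)) = 0*(-60 + 12) = 0*(-48) = 0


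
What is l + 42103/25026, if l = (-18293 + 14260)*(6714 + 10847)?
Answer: -1772429194235/25026 ≈ -7.0824e+7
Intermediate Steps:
l = -70823513 (l = -4033*17561 = -70823513)
l + 42103/25026 = -70823513 + 42103/25026 = -1772429194235/25026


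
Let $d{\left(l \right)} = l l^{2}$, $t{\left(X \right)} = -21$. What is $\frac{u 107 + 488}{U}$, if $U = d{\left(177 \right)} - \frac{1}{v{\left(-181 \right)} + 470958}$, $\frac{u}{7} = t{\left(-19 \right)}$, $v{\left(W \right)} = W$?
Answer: $- \frac{7175112257}{2610568156040} \approx -0.0027485$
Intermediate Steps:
$u = -147$ ($u = 7 \left(-21\right) = -147$)
$d{\left(l \right)} = l^{3}$
$U = \frac{2610568156040}{470777}$ ($U = 177^{3} - \frac{1}{-181 + 470958} = 5545233 - \frac{1}{470777} = \frac{2610568156040}{470777} \approx 5.5452 \cdot 10^{6}$)
$\frac{u 107 + 488}{U} = \frac{\left(-147\right) 107 + 488}{\frac{2610568156040}{470777}} = \left(-15729 + 488\right) \frac{470777}{2610568156040} = \left(-15241\right) \frac{470777}{2610568156040} = - \frac{7175112257}{2610568156040}$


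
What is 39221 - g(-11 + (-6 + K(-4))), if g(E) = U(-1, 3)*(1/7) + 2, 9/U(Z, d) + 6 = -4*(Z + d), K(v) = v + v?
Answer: 3843471/98 ≈ 39219.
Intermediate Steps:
K(v) = 2*v
U(Z, d) = 9/(-6 - 4*Z - 4*d) (U(Z, d) = 9/(-6 - 4*(Z + d)) = 9/(-6 + (-4*Z - 4*d)) = 9/(-6 - 4*Z - 4*d))
g(E) = 187/98 (g(E) = (-9/(6 + 4*(-1) + 4*3))*(1/7) + 2 = (-9/(6 - 4 + 12))*(1*(1/7)) + 2 = -9/14*(1/7) + 2 = -9*1/14*(1/7) + 2 = -9/14*1/7 + 2 = -9/98 + 2 = 187/98)
39221 - g(-11 + (-6 + K(-4))) = 39221 - 1*187/98 = 39221 - 187/98 = 3843471/98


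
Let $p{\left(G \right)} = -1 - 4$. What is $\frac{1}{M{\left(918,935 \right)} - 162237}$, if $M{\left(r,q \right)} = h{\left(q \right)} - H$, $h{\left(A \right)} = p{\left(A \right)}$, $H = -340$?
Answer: $- \frac{1}{161902} \approx -6.1766 \cdot 10^{-6}$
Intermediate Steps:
$p{\left(G \right)} = -5$ ($p{\left(G \right)} = -1 - 4 = -5$)
$h{\left(A \right)} = -5$
$M{\left(r,q \right)} = 335$ ($M{\left(r,q \right)} = -5 - -340 = -5 + 340 = 335$)
$\frac{1}{M{\left(918,935 \right)} - 162237} = \frac{1}{335 - 162237} = \frac{1}{-161902} = - \frac{1}{161902}$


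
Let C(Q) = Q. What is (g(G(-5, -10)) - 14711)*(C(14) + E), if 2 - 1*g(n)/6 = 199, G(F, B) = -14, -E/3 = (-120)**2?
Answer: 686355098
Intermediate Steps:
E = -43200 (E = -3*(-120)**2 = -3*14400 = -43200)
g(n) = -1182 (g(n) = 12 - 6*199 = 12 - 1194 = -1182)
(g(G(-5, -10)) - 14711)*(C(14) + E) = (-1182 - 14711)*(14 - 43200) = -15893*(-43186) = 686355098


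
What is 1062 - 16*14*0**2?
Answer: 1062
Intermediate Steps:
1062 - 16*14*0**2 = 1062 - 224*0 = 1062 - 1*0 = 1062 + 0 = 1062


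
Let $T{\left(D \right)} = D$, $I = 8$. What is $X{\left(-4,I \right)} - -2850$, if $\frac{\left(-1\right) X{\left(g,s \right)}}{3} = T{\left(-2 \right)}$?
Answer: $2856$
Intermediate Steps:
$X{\left(g,s \right)} = 6$ ($X{\left(g,s \right)} = \left(-3\right) \left(-2\right) = 6$)
$X{\left(-4,I \right)} - -2850 = 6 - -2850 = 6 + 2850 = 2856$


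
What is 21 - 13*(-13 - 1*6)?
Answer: 268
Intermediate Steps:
21 - 13*(-13 - 1*6) = 21 - 13*(-13 - 6) = 21 - 13*(-19) = 21 + 247 = 268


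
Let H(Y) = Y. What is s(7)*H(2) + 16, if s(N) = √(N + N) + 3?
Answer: 22 + 2*√14 ≈ 29.483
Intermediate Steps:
s(N) = 3 + √2*√N (s(N) = √(2*N) + 3 = √2*√N + 3 = 3 + √2*√N)
s(7)*H(2) + 16 = (3 + √2*√7)*2 + 16 = (3 + √14)*2 + 16 = (6 + 2*√14) + 16 = 22 + 2*√14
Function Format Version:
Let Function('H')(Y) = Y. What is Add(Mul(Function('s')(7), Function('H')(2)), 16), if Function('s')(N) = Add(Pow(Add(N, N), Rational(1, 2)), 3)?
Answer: Add(22, Mul(2, Pow(14, Rational(1, 2)))) ≈ 29.483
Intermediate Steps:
Function('s')(N) = Add(3, Mul(Pow(2, Rational(1, 2)), Pow(N, Rational(1, 2)))) (Function('s')(N) = Add(Pow(Mul(2, N), Rational(1, 2)), 3) = Add(Mul(Pow(2, Rational(1, 2)), Pow(N, Rational(1, 2))), 3) = Add(3, Mul(Pow(2, Rational(1, 2)), Pow(N, Rational(1, 2)))))
Add(Mul(Function('s')(7), Function('H')(2)), 16) = Add(Mul(Add(3, Mul(Pow(2, Rational(1, 2)), Pow(7, Rational(1, 2)))), 2), 16) = Add(Mul(Add(3, Pow(14, Rational(1, 2))), 2), 16) = Add(Add(6, Mul(2, Pow(14, Rational(1, 2)))), 16) = Add(22, Mul(2, Pow(14, Rational(1, 2))))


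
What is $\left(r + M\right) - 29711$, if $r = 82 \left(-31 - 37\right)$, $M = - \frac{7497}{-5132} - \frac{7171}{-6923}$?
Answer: $- \frac{1253617332629}{35528836} \approx -35285.0$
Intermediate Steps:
$M = \frac{88703303}{35528836}$ ($M = \left(-7497\right) \left(- \frac{1}{5132}\right) - - \frac{7171}{6923} = \frac{7497}{5132} + \frac{7171}{6923} = \frac{88703303}{35528836} \approx 2.4967$)
$r = -5576$ ($r = 82 \left(-68\right) = -5576$)
$\left(r + M\right) - 29711 = \left(-5576 + \frac{88703303}{35528836}\right) - 29711 = - \frac{198020086233}{35528836} - 29711 = - \frac{1253617332629}{35528836}$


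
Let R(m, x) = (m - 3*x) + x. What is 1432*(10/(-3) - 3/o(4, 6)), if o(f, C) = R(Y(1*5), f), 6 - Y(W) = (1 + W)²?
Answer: -265636/57 ≈ -4660.3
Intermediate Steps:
Y(W) = 6 - (1 + W)²
R(m, x) = m - 2*x
o(f, C) = -30 - 2*f (o(f, C) = (6 - (1 + 1*5)²) - 2*f = (6 - (1 + 5)²) - 2*f = (6 - 1*6²) - 2*f = (6 - 1*36) - 2*f = (6 - 36) - 2*f = -30 - 2*f)
1432*(10/(-3) - 3/o(4, 6)) = 1432*(10/(-3) - 3/(-30 - 2*4)) = 1432*(10*(-⅓) - 3/(-30 - 8)) = 1432*(-10/3 - 3/(-38)) = 1432*(-10/3 - 3*(-1/38)) = 1432*(-10/3 + 3/38) = 1432*(-371/114) = -265636/57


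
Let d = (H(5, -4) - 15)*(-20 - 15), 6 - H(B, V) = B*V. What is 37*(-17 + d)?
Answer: -14874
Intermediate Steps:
H(B, V) = 6 - B*V
d = -385 (d = ((6 - 1*5*(-4)) - 15)*(-20 - 15) = ((6 + 20) - 15)*(-35) = (26 - 15)*(-35) = 11*(-35) = -385)
37*(-17 + d) = 37*(-17 - 385) = 37*(-402) = -14874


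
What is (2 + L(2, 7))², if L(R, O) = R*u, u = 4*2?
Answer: 324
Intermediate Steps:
u = 8
L(R, O) = 8*R (L(R, O) = R*8 = 8*R)
(2 + L(2, 7))² = (2 + 8*2)² = (2 + 16)² = 18² = 324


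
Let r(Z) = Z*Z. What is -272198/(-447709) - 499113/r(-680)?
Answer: -97593026917/207020641600 ≈ -0.47142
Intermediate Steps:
r(Z) = Z²
-272198/(-447709) - 499113/r(-680) = -272198/(-447709) - 499113/((-680)²) = -272198*(-1/447709) - 499113/462400 = 272198/447709 - 499113*1/462400 = 272198/447709 - 499113/462400 = -97593026917/207020641600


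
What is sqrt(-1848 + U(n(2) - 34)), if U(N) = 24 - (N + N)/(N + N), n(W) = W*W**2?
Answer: 5*I*sqrt(73) ≈ 42.72*I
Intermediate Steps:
n(W) = W**3
U(N) = 23 (U(N) = 24 - 2*N/(2*N) = 24 - 2*N*1/(2*N) = 24 - 1*1 = 24 - 1 = 23)
sqrt(-1848 + U(n(2) - 34)) = sqrt(-1848 + 23) = sqrt(-1825) = 5*I*sqrt(73)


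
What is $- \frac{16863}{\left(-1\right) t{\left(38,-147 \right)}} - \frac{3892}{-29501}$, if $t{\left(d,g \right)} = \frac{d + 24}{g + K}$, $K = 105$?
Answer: $- \frac{10446861971}{914531} \approx -11423.0$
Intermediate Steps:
$t{\left(d,g \right)} = \frac{24 + d}{105 + g}$ ($t{\left(d,g \right)} = \frac{d + 24}{g + 105} = \frac{24 + d}{105 + g}$)
$- \frac{16863}{\left(-1\right) t{\left(38,-147 \right)}} - \frac{3892}{-29501} = - \frac{16863}{\left(-1\right) \frac{24 + 38}{105 - 147}} - \frac{3892}{-29501} = - \frac{16863}{\left(-1\right) \frac{1}{-42} \cdot 62} - - \frac{3892}{29501} = - \frac{16863}{\left(-1\right) \left(\left(- \frac{1}{42}\right) 62\right)} + \frac{3892}{29501} = - \frac{16863}{\left(-1\right) \left(- \frac{31}{21}\right)} + \frac{3892}{29501} = - \frac{16863}{\frac{31}{21}} + \frac{3892}{29501} = \left(-16863\right) \frac{21}{31} + \frac{3892}{29501} = - \frac{354123}{31} + \frac{3892}{29501} = - \frac{10446861971}{914531}$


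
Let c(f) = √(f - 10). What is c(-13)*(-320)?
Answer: -320*I*√23 ≈ -1534.7*I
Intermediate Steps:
c(f) = √(-10 + f)
c(-13)*(-320) = √(-10 - 13)*(-320) = √(-23)*(-320) = (I*√23)*(-320) = -320*I*√23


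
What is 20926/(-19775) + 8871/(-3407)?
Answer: -246718907/67373425 ≈ -3.6620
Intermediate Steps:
20926/(-19775) + 8871/(-3407) = 20926*(-1/19775) + 8871*(-1/3407) = -20926/19775 - 8871/3407 = -246718907/67373425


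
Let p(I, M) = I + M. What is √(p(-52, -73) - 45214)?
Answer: I*√45339 ≈ 212.93*I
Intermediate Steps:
√(p(-52, -73) - 45214) = √((-52 - 73) - 45214) = √(-125 - 45214) = √(-45339) = I*√45339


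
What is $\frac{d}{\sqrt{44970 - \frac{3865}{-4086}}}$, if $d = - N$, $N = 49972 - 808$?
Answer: $- \frac{147492 \sqrt{83423083390}}{183751285} \approx -231.84$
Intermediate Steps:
$N = 49164$
$d = -49164$ ($d = \left(-1\right) 49164 = -49164$)
$\frac{d}{\sqrt{44970 - \frac{3865}{-4086}}} = - \frac{49164}{\sqrt{44970 - \frac{3865}{-4086}}} = - \frac{49164}{\sqrt{44970 - - \frac{3865}{4086}}} = - \frac{49164}{\sqrt{44970 + \frac{3865}{4086}}} = - \frac{49164}{\sqrt{\frac{183751285}{4086}}} = - \frac{49164}{\frac{1}{1362} \sqrt{83423083390}} = - 49164 \frac{3 \sqrt{83423083390}}{183751285} = - \frac{147492 \sqrt{83423083390}}{183751285}$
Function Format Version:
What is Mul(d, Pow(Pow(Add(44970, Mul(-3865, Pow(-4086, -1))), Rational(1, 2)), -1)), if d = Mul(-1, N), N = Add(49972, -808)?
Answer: Mul(Rational(-147492, 183751285), Pow(83423083390, Rational(1, 2))) ≈ -231.84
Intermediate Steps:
N = 49164
d = -49164 (d = Mul(-1, 49164) = -49164)
Mul(d, Pow(Pow(Add(44970, Mul(-3865, Pow(-4086, -1))), Rational(1, 2)), -1)) = Mul(-49164, Pow(Pow(Add(44970, Mul(-3865, Pow(-4086, -1))), Rational(1, 2)), -1)) = Mul(-49164, Pow(Pow(Add(44970, Mul(-3865, Rational(-1, 4086))), Rational(1, 2)), -1)) = Mul(-49164, Pow(Pow(Add(44970, Rational(3865, 4086)), Rational(1, 2)), -1)) = Mul(-49164, Pow(Pow(Rational(183751285, 4086), Rational(1, 2)), -1)) = Mul(-49164, Pow(Mul(Rational(1, 1362), Pow(83423083390, Rational(1, 2))), -1)) = Mul(-49164, Mul(Rational(3, 183751285), Pow(83423083390, Rational(1, 2)))) = Mul(Rational(-147492, 183751285), Pow(83423083390, Rational(1, 2)))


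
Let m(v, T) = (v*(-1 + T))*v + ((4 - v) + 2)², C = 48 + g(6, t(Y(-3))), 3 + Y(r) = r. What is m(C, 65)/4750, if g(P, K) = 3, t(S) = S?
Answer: 168489/4750 ≈ 35.471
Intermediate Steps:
Y(r) = -3 + r
C = 51 (C = 48 + 3 = 51)
m(v, T) = (6 - v)² + v²*(-1 + T) (m(v, T) = v²*(-1 + T) + (6 - v)² = (6 - v)² + v²*(-1 + T))
m(C, 65)/4750 = (36 - 12*51 + 65*51²)/4750 = (36 - 612 + 65*2601)*(1/4750) = (36 - 612 + 169065)*(1/4750) = 168489*(1/4750) = 168489/4750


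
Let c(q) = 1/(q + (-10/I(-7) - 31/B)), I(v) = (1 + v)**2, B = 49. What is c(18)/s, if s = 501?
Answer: 294/2517191 ≈ 0.00011680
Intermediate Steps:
c(q) = 1/(-803/882 + q) (c(q) = 1/(q + (-10/(1 - 7)**2 - 31/49)) = 1/(q + (-10/((-6)**2) - 31*1/49)) = 1/(q + (-10/36 - 31/49)) = 1/(q + (-10*1/36 - 31/49)) = 1/(q + (-5/18 - 31/49)) = 1/(q - 803/882) = 1/(-803/882 + q))
c(18)/s = (882/(-803 + 882*18))/501 = (882/(-803 + 15876))*(1/501) = (882/15073)*(1/501) = 294/2517191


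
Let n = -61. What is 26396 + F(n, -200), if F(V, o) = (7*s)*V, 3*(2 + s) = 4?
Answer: 80042/3 ≈ 26681.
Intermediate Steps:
s = -2/3 (s = -2 + (1/3)*4 = -2 + 4/3 = -2/3 ≈ -0.66667)
F(V, o) = -14*V/3 (F(V, o) = (7*(-2/3))*V = -14*V/3)
26396 + F(n, -200) = 26396 - 14/3*(-61) = 26396 + 854/3 = 80042/3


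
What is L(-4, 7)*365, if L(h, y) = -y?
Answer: -2555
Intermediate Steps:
L(-4, 7)*365 = -1*7*365 = -7*365 = -2555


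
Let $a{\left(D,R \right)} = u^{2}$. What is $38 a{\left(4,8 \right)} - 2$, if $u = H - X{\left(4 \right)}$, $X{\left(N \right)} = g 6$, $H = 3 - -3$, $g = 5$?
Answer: $21886$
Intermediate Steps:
$H = 6$ ($H = 3 + 3 = 6$)
$X{\left(N \right)} = 30$ ($X{\left(N \right)} = 5 \cdot 6 = 30$)
$u = -24$ ($u = 6 - 30 = -24$)
$a{\left(D,R \right)} = 576$ ($a{\left(D,R \right)} = \left(-24\right)^{2} = 576$)
$38 a{\left(4,8 \right)} - 2 = 38 \cdot 576 - 2 = 21888 - 2 = 21886$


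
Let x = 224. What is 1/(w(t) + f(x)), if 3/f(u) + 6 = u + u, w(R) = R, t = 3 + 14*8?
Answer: 442/50833 ≈ 0.0086951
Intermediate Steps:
t = 115 (t = 3 + 112 = 115)
f(u) = 3/(-6 + 2*u) (f(u) = 3/(-6 + (u + u)) = 3/(-6 + 2*u))
1/(w(t) + f(x)) = 1/(115 + 3/(2*(-3 + 224))) = 1/(115 + (3/2)/221) = 1/(115 + (3/2)*(1/221)) = 1/(115 + 3/442) = 1/(50833/442) = 442/50833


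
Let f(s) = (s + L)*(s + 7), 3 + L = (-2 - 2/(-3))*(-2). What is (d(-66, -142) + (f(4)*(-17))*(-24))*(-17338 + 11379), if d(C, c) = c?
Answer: -97215126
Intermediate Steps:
L = -⅓ (L = -3 + (-2 - 2/(-3))*(-2) = -3 + (-2 - 2*(-⅓))*(-2) = -3 + (-2 + ⅔)*(-2) = -3 - 4/3*(-2) = -3 + 8/3 = -⅓ ≈ -0.33333)
f(s) = (7 + s)*(-⅓ + s) (f(s) = (s - ⅓)*(s + 7) = (-⅓ + s)*(7 + s) = (7 + s)*(-⅓ + s))
(d(-66, -142) + (f(4)*(-17))*(-24))*(-17338 + 11379) = (-142 + ((-7/3 + 4² + (20/3)*4)*(-17))*(-24))*(-17338 + 11379) = (-142 + ((-7/3 + 16 + 80/3)*(-17))*(-24))*(-5959) = (-142 + ((121/3)*(-17))*(-24))*(-5959) = (-142 - 2057/3*(-24))*(-5959) = (-142 + 16456)*(-5959) = 16314*(-5959) = -97215126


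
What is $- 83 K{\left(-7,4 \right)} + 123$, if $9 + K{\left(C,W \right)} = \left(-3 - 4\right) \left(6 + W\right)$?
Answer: $6680$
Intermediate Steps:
$K{\left(C,W \right)} = -51 - 7 W$ ($K{\left(C,W \right)} = -9 + \left(-3 - 4\right) \left(6 + W\right) = -9 - 7 \left(6 + W\right) = -9 - \left(42 + 7 W\right) = -51 - 7 W$)
$- 83 K{\left(-7,4 \right)} + 123 = - 83 \left(-51 - 28\right) + 123 = \left(-83\right) \left(-79\right) + 123 = 6557 + 123 = 6680$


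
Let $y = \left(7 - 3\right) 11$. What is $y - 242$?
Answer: $-198$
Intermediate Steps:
$y = 44$ ($y = 4 \cdot 11 = 44$)
$y - 242 = 44 - 242 = -198$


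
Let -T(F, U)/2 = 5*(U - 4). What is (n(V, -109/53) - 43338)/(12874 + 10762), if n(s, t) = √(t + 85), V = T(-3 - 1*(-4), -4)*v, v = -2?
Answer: -21669/11818 + √58247/626354 ≈ -1.8332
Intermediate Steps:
T(F, U) = 40 - 10*U (T(F, U) = -10*(U - 4) = -10*(-4 + U) = -2*(-20 + 5*U) = 40 - 10*U)
V = -160 (V = (40 - 10*(-4))*(-2) = (40 + 40)*(-2) = 80*(-2) = -160)
n(s, t) = √(85 + t)
(n(V, -109/53) - 43338)/(12874 + 10762) = (√(85 - 109/53) - 43338)/(12874 + 10762) = (√(85 - 109*1/53) - 43338)/23636 = (√(85 - 109/53) - 43338)*(1/23636) = (√(4396/53) - 43338)*(1/23636) = (2*√58247/53 - 43338)*(1/23636) = (-43338 + 2*√58247/53)*(1/23636) = -21669/11818 + √58247/626354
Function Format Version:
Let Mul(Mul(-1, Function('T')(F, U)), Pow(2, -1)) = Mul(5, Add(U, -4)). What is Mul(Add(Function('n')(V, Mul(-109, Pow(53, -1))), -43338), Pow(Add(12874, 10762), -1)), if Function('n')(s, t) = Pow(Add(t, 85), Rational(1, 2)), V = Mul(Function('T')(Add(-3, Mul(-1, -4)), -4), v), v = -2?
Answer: Add(Rational(-21669, 11818), Mul(Rational(1, 626354), Pow(58247, Rational(1, 2)))) ≈ -1.8332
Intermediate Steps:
Function('T')(F, U) = Add(40, Mul(-10, U)) (Function('T')(F, U) = Mul(-2, Mul(5, Add(U, -4))) = Mul(-2, Mul(5, Add(-4, U))) = Mul(-2, Add(-20, Mul(5, U))) = Add(40, Mul(-10, U)))
V = -160 (V = Mul(Add(40, Mul(-10, -4)), -2) = Mul(Add(40, 40), -2) = Mul(80, -2) = -160)
Function('n')(s, t) = Pow(Add(85, t), Rational(1, 2))
Mul(Add(Function('n')(V, Mul(-109, Pow(53, -1))), -43338), Pow(Add(12874, 10762), -1)) = Mul(Add(Pow(Add(85, Mul(-109, Pow(53, -1))), Rational(1, 2)), -43338), Pow(Add(12874, 10762), -1)) = Mul(Add(Pow(Add(85, Mul(-109, Rational(1, 53))), Rational(1, 2)), -43338), Pow(23636, -1)) = Mul(Add(Pow(Add(85, Rational(-109, 53)), Rational(1, 2)), -43338), Rational(1, 23636)) = Mul(Add(Pow(Rational(4396, 53), Rational(1, 2)), -43338), Rational(1, 23636)) = Mul(Add(Mul(Rational(2, 53), Pow(58247, Rational(1, 2))), -43338), Rational(1, 23636)) = Mul(Add(-43338, Mul(Rational(2, 53), Pow(58247, Rational(1, 2)))), Rational(1, 23636)) = Add(Rational(-21669, 11818), Mul(Rational(1, 626354), Pow(58247, Rational(1, 2))))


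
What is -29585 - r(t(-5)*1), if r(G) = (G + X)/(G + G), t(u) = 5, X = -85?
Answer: -29577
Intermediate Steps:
r(G) = (-85 + G)/(2*G) (r(G) = (G - 85)/(G + G) = (-85 + G)/((2*G)) = (-85 + G)*(1/(2*G)) = (-85 + G)/(2*G))
-29585 - r(t(-5)*1) = -29585 - (-85 + 5*1)/(2*(5*1)) = -29585 - (-85 + 5)/(2*5) = -29585 - (-80)/(2*5) = -29585 - 1*(-8) = -29585 + 8 = -29577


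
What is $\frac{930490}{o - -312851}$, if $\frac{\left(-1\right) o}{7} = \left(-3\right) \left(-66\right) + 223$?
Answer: $\frac{465245}{154952} \approx 3.0025$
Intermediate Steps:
$o = -2947$ ($o = - 7 \left(\left(-3\right) \left(-66\right) + 223\right) = - 7 \left(198 + 223\right) = \left(-7\right) 421 = -2947$)
$\frac{930490}{o - -312851} = \frac{930490}{-2947 - -312851} = \frac{930490}{-2947 + 312851} = \frac{930490}{309904} = 930490 \cdot \frac{1}{309904} = \frac{465245}{154952}$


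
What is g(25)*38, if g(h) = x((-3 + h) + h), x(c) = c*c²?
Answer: 3945274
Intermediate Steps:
x(c) = c³
g(h) = (-3 + 2*h)³ (g(h) = ((-3 + h) + h)³ = (-3 + 2*h)³)
g(25)*38 = (-3 + 2*25)³*38 = (-3 + 50)³*38 = 47³*38 = 103823*38 = 3945274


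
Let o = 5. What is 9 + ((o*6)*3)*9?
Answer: 819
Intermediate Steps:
9 + ((o*6)*3)*9 = 9 + ((5*6)*3)*9 = 9 + (30*3)*9 = 9 + 90*9 = 9 + 810 = 819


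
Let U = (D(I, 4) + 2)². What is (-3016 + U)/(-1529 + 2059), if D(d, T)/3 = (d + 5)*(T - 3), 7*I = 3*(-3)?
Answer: -13932/2597 ≈ -5.3647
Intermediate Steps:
I = -9/7 (I = (3*(-3))/7 = (⅐)*(-9) = -9/7 ≈ -1.2857)
D(d, T) = 3*(-3 + T)*(5 + d) (D(d, T) = 3*((d + 5)*(T - 3)) = 3*((5 + d)*(-3 + T)) = 3*((-3 + T)*(5 + d)) = 3*(-3 + T)*(5 + d))
U = 8464/49 (U = ((-45 - 9*(-9/7) + 15*4 + 3*4*(-9/7)) + 2)² = ((-45 + 81/7 + 60 - 108/7) + 2)² = (78/7 + 2)² = (92/7)² = 8464/49 ≈ 172.73)
(-3016 + U)/(-1529 + 2059) = (-3016 + 8464/49)/(-1529 + 2059) = -139320/49/530 = -139320/49*1/530 = -13932/2597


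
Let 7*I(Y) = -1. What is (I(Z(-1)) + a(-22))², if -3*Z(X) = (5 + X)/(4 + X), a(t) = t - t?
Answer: 1/49 ≈ 0.020408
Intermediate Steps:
a(t) = 0
Z(X) = -(5 + X)/(3*(4 + X))
I(Y) = -⅐ (I(Y) = (⅐)*(-1) = -⅐)
(I(Z(-1)) + a(-22))² = (-⅐ + 0)² = (-⅐)² = 1/49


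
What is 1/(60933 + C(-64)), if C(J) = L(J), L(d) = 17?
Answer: 1/60950 ≈ 1.6407e-5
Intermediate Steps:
C(J) = 17
1/(60933 + C(-64)) = 1/(60933 + 17) = 1/60950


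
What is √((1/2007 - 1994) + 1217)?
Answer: I*√347754674/669 ≈ 27.875*I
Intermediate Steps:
√((1/2007 - 1994) + 1217) = √(-4001957/2007 + 1217) = √(-1559438/2007) = I*√347754674/669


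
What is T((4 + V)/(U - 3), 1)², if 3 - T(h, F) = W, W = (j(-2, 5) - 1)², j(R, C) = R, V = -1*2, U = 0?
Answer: 36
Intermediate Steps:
V = -2
W = 9 (W = (-2 - 1)² = (-3)² = 9)
T(h, F) = -6 (T(h, F) = 3 - 1*9 = 3 - 9 = -6)
T((4 + V)/(U - 3), 1)² = (-6)² = 36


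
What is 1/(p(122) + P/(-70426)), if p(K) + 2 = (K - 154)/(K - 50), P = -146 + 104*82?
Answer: -316917/812405 ≈ -0.39010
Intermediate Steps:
P = 8382 (P = -146 + 8528 = 8382)
p(K) = -2 + (-154 + K)/(-50 + K) (p(K) = -2 + (K - 154)/(K - 50) = -2 + (-154 + K)/(-50 + K))
1/(p(122) + P/(-70426)) = 1/((-54 - 1*122)/(-50 + 122) + 8382/(-70426)) = 1/((-54 - 122)/72 + 8382*(-1/70426)) = 1/((1/72)*(-176) - 4191/35213) = 1/(-22/9 - 4191/35213) = 1/(-812405/316917) = -316917/812405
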